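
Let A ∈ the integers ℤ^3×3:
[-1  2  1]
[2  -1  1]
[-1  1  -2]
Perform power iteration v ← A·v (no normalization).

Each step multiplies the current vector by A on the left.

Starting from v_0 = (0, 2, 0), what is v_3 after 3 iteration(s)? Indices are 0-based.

v_0 = (0, 2, 0).
v_1 = A·v_0 = (4, -2, 2).
v_2 = A·v_1 = (-6, 12, -10).
v_3 = A·v_2 = (20, -34, 38).

v_3 = (20, -34, 38)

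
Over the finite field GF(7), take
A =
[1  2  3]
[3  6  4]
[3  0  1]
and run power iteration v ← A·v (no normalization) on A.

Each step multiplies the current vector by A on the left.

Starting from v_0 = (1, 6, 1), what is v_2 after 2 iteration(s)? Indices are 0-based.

v_2 = (2, 0, 3)

v_0 = (1, 6, 1).
v_1 = A·v_0 = (2, 1, 4).
v_2 = A·v_1 = (2, 0, 3).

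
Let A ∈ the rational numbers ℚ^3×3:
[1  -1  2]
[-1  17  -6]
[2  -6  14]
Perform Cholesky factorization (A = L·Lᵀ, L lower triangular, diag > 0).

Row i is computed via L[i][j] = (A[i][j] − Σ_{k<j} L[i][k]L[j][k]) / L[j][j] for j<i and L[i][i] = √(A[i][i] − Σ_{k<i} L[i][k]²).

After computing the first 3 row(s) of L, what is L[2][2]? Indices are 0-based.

Step 1: L[0][0] = √(1) = 1.
  L[1][0] = (-1) / L[0][0] = -1.
Step 2: L[1][1] = √(16) = 4.
  L[2][0] = (2) / L[0][0] = 2.
  L[2][1] = (-4) / L[1][1] = -1.
Step 3: L[2][2] = √(9) = 3.

L[2][2] = 3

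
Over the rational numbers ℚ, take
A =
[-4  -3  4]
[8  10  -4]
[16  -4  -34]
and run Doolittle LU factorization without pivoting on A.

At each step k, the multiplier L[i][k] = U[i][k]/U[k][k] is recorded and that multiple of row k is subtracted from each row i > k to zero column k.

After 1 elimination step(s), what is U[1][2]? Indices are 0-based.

k=0: U[0][0]=-4
  eliminate (1,0): mult=-2, new row 1: (0, 4, 4); set L[1][0]=-2
  eliminate (2,0): mult=-4, new row 2: (0, -16, -18); set L[2][0]=-4

U[1][2] = 4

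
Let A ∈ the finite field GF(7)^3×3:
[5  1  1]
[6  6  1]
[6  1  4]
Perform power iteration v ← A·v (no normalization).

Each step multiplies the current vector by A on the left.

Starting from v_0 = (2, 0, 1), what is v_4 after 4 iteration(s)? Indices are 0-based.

v_0 = (2, 0, 1).
v_1 = A·v_0 = (4, 6, 2).
v_2 = A·v_1 = (0, 6, 3).
v_3 = A·v_2 = (2, 4, 4).
v_4 = A·v_3 = (4, 5, 4).

v_4 = (4, 5, 4)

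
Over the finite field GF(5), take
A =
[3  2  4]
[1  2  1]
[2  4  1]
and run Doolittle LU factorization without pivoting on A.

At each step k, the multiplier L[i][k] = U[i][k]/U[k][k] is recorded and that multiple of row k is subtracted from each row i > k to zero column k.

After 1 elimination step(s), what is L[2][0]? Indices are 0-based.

L[2][0] = 4

[col 0] pivot 3
  R1 -= 2*R0 → (0, 3, 3)  (L[1][0] := 2)
  R2 -= 4*R0 → (0, 1, 0)  (L[2][0] := 4)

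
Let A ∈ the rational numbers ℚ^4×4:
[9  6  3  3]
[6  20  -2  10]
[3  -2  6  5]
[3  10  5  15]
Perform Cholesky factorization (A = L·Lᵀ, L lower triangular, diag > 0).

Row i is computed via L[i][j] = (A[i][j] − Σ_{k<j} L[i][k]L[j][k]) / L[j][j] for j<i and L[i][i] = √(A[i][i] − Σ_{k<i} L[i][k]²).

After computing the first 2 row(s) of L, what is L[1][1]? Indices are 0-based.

Step 1: L[0][0] = √(9) = 3.
  L[1][0] = (6) / L[0][0] = 2.
Step 2: L[1][1] = √(16) = 4.

L[1][1] = 4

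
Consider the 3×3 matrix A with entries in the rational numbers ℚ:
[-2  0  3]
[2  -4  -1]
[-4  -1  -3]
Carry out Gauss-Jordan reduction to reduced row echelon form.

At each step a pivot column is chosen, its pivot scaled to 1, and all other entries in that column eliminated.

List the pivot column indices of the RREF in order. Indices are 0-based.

pivot(0,0)=-2: scale R0 → (1, 0, -3/2)
  clear (1,0): R1 −= (2)R0 → (0, -4, 2)
  clear (2,0): R2 −= (-4)R0 → (0, -1, -9)
pivot(1,1)=-4: scale R1 → (0, 1, -1/2)
  clear (2,1): R2 −= (-1)R1 → (0, 0, -19/2)
pivot(2,2)=-19/2: scale R2 → (0, 0, 1)
  clear (0,2): R0 −= (-3/2)R2 → (1, 0, 0)
  clear (1,2): R1 −= (-1/2)R2 → (0, 1, 0)

pivot columns: 0, 1, 2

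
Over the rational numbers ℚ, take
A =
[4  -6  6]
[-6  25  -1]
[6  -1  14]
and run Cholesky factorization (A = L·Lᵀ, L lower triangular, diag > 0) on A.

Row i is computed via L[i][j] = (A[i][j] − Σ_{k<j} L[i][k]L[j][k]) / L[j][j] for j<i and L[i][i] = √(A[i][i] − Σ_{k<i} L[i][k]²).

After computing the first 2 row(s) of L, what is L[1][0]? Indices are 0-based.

L[1][0] = -3

Step 1: L[0][0] = √(4) = 2.
  L[1][0] = (-6) / L[0][0] = -3.
Step 2: L[1][1] = √(16) = 4.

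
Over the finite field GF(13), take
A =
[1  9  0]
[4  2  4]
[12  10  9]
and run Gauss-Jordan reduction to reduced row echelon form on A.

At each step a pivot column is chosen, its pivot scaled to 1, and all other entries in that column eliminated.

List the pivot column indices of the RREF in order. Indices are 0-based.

pivot(0,0)=1: scale R0 → (1, 9, 0)
  clear (1,0): R1 −= (4)R0 → (0, 5, 4)
  clear (2,0): R2 −= (12)R0 → (0, 6, 9)
pivot(1,1)=5: scale R1 → (0, 1, 6)
  clear (0,1): R0 −= (9)R1 → (1, 0, 11)
  clear (2,1): R2 −= (6)R1 → (0, 0, 12)
pivot(2,2)=12: scale R2 → (0, 0, 1)
  clear (0,2): R0 −= (11)R2 → (1, 0, 0)
  clear (1,2): R1 −= (6)R2 → (0, 1, 0)

pivot columns: 0, 1, 2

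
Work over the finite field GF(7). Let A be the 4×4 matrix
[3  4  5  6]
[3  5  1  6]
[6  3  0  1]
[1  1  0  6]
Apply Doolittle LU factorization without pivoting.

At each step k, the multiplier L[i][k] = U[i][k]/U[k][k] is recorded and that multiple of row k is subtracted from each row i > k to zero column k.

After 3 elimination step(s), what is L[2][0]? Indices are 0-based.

[col 0] pivot 3
  R1 -= 1*R0 → (0, 1, 3, 0)  (L[1][0] := 1)
  R2 -= 2*R0 → (0, 2, 4, 3)  (L[2][0] := 2)
  R3 -= 5*R0 → (0, 2, 3, 4)  (L[3][0] := 5)
[col 1] pivot 1
  R2 -= 2*R1 → (0, 0, 5, 3)  (L[2][1] := 2)
  R3 -= 2*R1 → (0, 0, 4, 4)  (L[3][1] := 2)
[col 2] pivot 5
  R3 -= 5*R2 → (0, 0, 0, 3)  (L[3][2] := 5)

L[2][0] = 2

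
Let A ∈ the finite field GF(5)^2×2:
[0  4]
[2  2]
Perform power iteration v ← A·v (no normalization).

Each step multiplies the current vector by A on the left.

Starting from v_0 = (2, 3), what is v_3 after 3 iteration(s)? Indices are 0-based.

v_0 = (2, 3).
v_1 = A·v_0 = (2, 0).
v_2 = A·v_1 = (0, 4).
v_3 = A·v_2 = (1, 3).

v_3 = (1, 3)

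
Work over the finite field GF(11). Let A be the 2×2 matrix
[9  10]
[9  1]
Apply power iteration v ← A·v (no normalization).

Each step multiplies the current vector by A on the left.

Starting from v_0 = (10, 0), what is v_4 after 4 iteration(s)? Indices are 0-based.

v_0 = (10, 0).
v_1 = A·v_0 = (2, 2).
v_2 = A·v_1 = (5, 9).
v_3 = A·v_2 = (3, 10).
v_4 = A·v_3 = (6, 4).

v_4 = (6, 4)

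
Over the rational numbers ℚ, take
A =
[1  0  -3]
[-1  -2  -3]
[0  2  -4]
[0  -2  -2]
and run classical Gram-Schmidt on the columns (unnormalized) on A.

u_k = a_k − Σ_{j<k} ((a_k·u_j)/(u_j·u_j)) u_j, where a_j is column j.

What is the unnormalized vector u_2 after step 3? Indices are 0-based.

u_2 = (-14/5, -14/5, -22/5, -8/5)

Step 1: u_0 = a_0 = (1, -1, 0, 0).
Step 2: u_1 = a_1 − (1)·u_0 = (-1, -1, 2, -2).
Step 3: u_2 = a_2 − (0)·u_0 − (1/5)·u_1 = (-14/5, -14/5, -22/5, -8/5).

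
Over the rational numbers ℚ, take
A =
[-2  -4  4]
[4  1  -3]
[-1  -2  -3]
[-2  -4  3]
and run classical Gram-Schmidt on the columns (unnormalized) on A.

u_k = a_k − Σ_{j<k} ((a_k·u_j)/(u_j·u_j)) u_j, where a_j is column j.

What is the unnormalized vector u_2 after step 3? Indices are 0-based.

u_2 = (14/9, 0, -38/9, 5/9)

Step 1: u_0 = a_0 = (-2, 4, -1, -2).
Step 2: u_1 = a_1 − (22/25)·u_0 = (-56/25, -63/25, -28/25, -56/25).
Step 3: u_2 = a_2 − (-23/25)·u_0 − (-17/63)·u_1 = (14/9, 0, -38/9, 5/9).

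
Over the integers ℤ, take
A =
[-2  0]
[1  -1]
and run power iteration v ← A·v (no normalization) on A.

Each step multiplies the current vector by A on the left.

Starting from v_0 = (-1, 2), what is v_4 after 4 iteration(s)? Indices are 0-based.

v_4 = (-16, 17)

v_0 = (-1, 2).
v_1 = A·v_0 = (2, -3).
v_2 = A·v_1 = (-4, 5).
v_3 = A·v_2 = (8, -9).
v_4 = A·v_3 = (-16, 17).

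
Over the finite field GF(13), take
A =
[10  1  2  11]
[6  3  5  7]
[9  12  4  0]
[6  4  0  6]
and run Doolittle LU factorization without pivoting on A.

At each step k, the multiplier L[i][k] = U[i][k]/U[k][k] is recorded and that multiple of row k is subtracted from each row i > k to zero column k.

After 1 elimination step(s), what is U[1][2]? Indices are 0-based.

U[1][2] = 9

Step 1: pivot at (0,0) is 10.
  row1 ← row1 − (11)·row0  ⇒  L[1][0]=11, U row1=(0, 5, 9, 3)
  row2 ← row2 − (10)·row0  ⇒  L[2][0]=10, U row2=(0, 2, 10, 7)
  row3 ← row3 − (11)·row0  ⇒  L[3][0]=11, U row3=(0, 6, 4, 2)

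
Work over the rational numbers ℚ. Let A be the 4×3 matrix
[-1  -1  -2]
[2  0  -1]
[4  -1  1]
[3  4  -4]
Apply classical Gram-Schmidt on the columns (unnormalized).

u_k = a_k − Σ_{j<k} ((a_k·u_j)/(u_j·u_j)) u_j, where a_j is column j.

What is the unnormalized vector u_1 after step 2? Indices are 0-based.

u_1 = (-7/10, -3/5, -11/5, 31/10)

Step 1: u_0 = a_0 = (-1, 2, 4, 3).
Step 2: u_1 = a_1 − (3/10)·u_0 = (-7/10, -3/5, -11/5, 31/10).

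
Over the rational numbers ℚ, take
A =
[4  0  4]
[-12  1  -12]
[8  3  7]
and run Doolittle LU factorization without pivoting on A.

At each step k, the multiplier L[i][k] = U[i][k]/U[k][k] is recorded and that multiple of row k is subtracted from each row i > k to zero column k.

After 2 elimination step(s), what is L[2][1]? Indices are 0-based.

L[2][1] = 3

k=0: U[0][0]=4
  eliminate (1,0): mult=-3, new row 1: (0, 1, 0); set L[1][0]=-3
  eliminate (2,0): mult=2, new row 2: (0, 3, -1); set L[2][0]=2
k=1: U[1][1]=1
  eliminate (2,1): mult=3, new row 2: (0, 0, -1); set L[2][1]=3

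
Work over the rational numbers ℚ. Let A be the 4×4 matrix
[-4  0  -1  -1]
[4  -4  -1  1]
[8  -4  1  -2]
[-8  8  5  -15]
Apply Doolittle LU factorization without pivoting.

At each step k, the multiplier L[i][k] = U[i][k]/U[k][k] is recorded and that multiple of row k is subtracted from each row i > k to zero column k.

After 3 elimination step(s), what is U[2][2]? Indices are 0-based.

U[2][2] = 1

[col 0] pivot -4
  R1 -= -1*R0 → (0, -4, -2, 0)  (L[1][0] := -1)
  R2 -= -2*R0 → (0, -4, -1, -4)  (L[2][0] := -2)
  R3 -= 2*R0 → (0, 8, 7, -13)  (L[3][0] := 2)
[col 1] pivot -4
  R2 -= 1*R1 → (0, 0, 1, -4)  (L[2][1] := 1)
  R3 -= -2*R1 → (0, 0, 3, -13)  (L[3][1] := -2)
[col 2] pivot 1
  R3 -= 3*R2 → (0, 0, 0, -1)  (L[3][2] := 3)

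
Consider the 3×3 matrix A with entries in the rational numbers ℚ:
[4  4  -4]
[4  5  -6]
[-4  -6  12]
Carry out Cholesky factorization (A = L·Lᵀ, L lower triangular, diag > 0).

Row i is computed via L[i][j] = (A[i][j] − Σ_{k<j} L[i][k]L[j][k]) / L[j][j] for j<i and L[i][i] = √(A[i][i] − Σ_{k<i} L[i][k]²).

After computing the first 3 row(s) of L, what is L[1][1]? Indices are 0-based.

Step 1: L[0][0] = √(4) = 2.
  L[1][0] = (4) / L[0][0] = 2.
Step 2: L[1][1] = √(1) = 1.
  L[2][0] = (-4) / L[0][0] = -2.
  L[2][1] = (-2) / L[1][1] = -2.
Step 3: L[2][2] = √(4) = 2.

L[1][1] = 1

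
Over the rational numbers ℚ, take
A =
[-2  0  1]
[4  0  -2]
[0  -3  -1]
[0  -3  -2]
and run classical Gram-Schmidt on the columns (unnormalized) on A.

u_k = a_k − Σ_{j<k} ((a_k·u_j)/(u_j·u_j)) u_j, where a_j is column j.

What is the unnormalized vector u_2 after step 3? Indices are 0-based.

u_2 = (0, 0, 1/2, -1/2)

Step 1: u_0 = a_0 = (-2, 4, 0, 0).
Step 2: u_1 = a_1 − (0)·u_0 = (0, 0, -3, -3).
Step 3: u_2 = a_2 − (-1/2)·u_0 − (1/2)·u_1 = (0, 0, 1/2, -1/2).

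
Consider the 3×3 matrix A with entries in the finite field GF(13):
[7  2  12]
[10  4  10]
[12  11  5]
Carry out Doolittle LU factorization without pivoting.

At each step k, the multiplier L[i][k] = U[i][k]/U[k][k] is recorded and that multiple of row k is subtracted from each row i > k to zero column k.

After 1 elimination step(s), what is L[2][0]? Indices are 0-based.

L[2][0] = 11

k=0: U[0][0]=7
  eliminate (1,0): mult=7, new row 1: (0, 3, 4); set L[1][0]=7
  eliminate (2,0): mult=11, new row 2: (0, 2, 3); set L[2][0]=11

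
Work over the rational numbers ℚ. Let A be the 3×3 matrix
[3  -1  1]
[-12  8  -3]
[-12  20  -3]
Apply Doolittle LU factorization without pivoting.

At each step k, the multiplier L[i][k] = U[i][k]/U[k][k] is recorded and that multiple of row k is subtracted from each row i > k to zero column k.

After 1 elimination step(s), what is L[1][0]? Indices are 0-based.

Step 1: pivot at (0,0) is 3.
  row1 ← row1 − (-4)·row0  ⇒  L[1][0]=-4, U row1=(0, 4, 1)
  row2 ← row2 − (-4)·row0  ⇒  L[2][0]=-4, U row2=(0, 16, 1)

L[1][0] = -4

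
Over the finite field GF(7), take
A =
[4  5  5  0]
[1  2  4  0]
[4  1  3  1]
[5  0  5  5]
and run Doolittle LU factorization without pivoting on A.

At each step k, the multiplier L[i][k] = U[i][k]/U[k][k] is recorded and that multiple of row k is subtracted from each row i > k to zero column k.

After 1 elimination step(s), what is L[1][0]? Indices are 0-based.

k=0: U[0][0]=4
  eliminate (1,0): mult=2, new row 1: (0, 6, 1, 0); set L[1][0]=2
  eliminate (2,0): mult=1, new row 2: (0, 3, 5, 1); set L[2][0]=1
  eliminate (3,0): mult=3, new row 3: (0, 6, 4, 5); set L[3][0]=3

L[1][0] = 2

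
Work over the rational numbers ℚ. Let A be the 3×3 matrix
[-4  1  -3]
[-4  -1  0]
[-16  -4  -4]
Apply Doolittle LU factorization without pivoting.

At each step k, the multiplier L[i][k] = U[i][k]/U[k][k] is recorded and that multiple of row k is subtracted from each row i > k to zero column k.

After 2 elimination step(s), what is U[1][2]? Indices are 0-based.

U[1][2] = 3

Step 1: pivot at (0,0) is -4.
  row1 ← row1 − (1)·row0  ⇒  L[1][0]=1, U row1=(0, -2, 3)
  row2 ← row2 − (4)·row0  ⇒  L[2][0]=4, U row2=(0, -8, 8)
Step 2: pivot at (1,1) is -2.
  row2 ← row2 − (4)·row1  ⇒  L[2][1]=4, U row2=(0, 0, -4)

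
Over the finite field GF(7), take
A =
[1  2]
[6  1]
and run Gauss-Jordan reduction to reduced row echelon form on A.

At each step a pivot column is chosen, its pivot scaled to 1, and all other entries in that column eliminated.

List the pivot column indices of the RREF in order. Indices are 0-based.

step 1: normalize row 0 (÷1) = (1, 2)
  row 1: subtract 6×row0 = (0, 3)
step 2: normalize row 1 (÷3) = (0, 1)
  row 0: subtract 2×row1 = (1, 0)

pivot columns: 0, 1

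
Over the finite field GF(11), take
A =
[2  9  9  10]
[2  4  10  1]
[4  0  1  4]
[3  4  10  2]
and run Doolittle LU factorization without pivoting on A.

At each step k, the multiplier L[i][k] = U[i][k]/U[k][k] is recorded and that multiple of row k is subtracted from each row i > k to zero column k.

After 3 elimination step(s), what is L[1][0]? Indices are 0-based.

L[1][0] = 1

Step 1: pivot at (0,0) is 2.
  row1 ← row1 − (1)·row0  ⇒  L[1][0]=1, U row1=(0, 6, 1, 2)
  row2 ← row2 − (2)·row0  ⇒  L[2][0]=2, U row2=(0, 4, 5, 6)
  row3 ← row3 − (7)·row0  ⇒  L[3][0]=7, U row3=(0, 7, 2, 9)
Step 2: pivot at (1,1) is 6.
  row2 ← row2 − (8)·row1  ⇒  L[2][1]=8, U row2=(0, 0, 8, 1)
  row3 ← row3 − (3)·row1  ⇒  L[3][1]=3, U row3=(0, 0, 10, 3)
Step 3: pivot at (2,2) is 8.
  row3 ← row3 − (4)·row2  ⇒  L[3][2]=4, U row3=(0, 0, 0, 10)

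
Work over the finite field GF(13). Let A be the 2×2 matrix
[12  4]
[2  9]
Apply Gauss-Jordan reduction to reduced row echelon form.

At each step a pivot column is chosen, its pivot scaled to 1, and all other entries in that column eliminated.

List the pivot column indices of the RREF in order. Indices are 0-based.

pivot(0,0)=12: scale R0 → (1, 9)
  clear (1,0): R1 −= (2)R0 → (0, 4)
pivot(1,1)=4: scale R1 → (0, 1)
  clear (0,1): R0 −= (9)R1 → (1, 0)

pivot columns: 0, 1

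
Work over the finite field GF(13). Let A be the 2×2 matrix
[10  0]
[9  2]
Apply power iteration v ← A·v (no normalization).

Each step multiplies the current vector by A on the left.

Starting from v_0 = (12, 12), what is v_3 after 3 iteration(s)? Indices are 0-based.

v_0 = (12, 12).
v_1 = A·v_0 = (3, 2).
v_2 = A·v_1 = (4, 5).
v_3 = A·v_2 = (1, 7).

v_3 = (1, 7)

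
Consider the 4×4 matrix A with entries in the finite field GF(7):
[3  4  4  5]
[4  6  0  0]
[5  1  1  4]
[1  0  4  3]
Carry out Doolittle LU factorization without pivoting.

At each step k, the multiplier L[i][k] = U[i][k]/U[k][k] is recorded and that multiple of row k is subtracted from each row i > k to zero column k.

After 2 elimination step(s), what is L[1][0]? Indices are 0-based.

Step 1: pivot at (0,0) is 3.
  row1 ← row1 − (6)·row0  ⇒  L[1][0]=6, U row1=(0, 3, 4, 5)
  row2 ← row2 − (4)·row0  ⇒  L[2][0]=4, U row2=(0, 6, 6, 5)
  row3 ← row3 − (5)·row0  ⇒  L[3][0]=5, U row3=(0, 1, 5, 6)
Step 2: pivot at (1,1) is 3.
  row2 ← row2 − (2)·row1  ⇒  L[2][1]=2, U row2=(0, 0, 5, 2)
  row3 ← row3 − (5)·row1  ⇒  L[3][1]=5, U row3=(0, 0, 6, 2)

L[1][0] = 6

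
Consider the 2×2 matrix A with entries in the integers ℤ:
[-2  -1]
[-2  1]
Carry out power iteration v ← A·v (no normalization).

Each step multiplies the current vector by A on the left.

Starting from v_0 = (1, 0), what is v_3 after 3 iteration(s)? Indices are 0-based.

v_0 = (1, 0).
v_1 = A·v_0 = (-2, -2).
v_2 = A·v_1 = (6, 2).
v_3 = A·v_2 = (-14, -10).

v_3 = (-14, -10)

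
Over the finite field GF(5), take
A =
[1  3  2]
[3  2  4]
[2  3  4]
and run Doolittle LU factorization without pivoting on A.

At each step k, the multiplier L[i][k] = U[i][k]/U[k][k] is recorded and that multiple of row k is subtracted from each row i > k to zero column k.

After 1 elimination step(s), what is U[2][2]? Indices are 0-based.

U[2][2] = 0

Step 1: pivot at (0,0) is 1.
  row1 ← row1 − (3)·row0  ⇒  L[1][0]=3, U row1=(0, 3, 3)
  row2 ← row2 − (2)·row0  ⇒  L[2][0]=2, U row2=(0, 2, 0)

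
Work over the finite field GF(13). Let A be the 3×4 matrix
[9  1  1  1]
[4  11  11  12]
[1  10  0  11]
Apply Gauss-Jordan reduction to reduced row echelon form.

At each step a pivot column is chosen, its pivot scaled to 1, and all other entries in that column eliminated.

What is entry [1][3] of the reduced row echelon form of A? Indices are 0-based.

step 1: normalize row 0 (÷9) = (1, 3, 3, 3)
  row 1: subtract 4×row0 = (0, 12, 12, 0)
  row 2: subtract 1×row0 = (0, 7, 10, 8)
step 2: normalize row 1 (÷12) = (0, 1, 1, 0)
  row 0: subtract 3×row1 = (1, 0, 0, 3)
  row 2: subtract 7×row1 = (0, 0, 3, 8)
step 3: normalize row 2 (÷3) = (0, 0, 1, 7)
  row 1: subtract 1×row2 = (0, 1, 0, 6)

M[1][3] = 6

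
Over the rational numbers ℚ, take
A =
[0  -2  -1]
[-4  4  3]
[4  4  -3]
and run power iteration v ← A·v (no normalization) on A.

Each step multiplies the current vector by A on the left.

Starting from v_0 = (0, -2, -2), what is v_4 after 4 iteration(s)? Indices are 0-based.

v_0 = (0, -2, -2).
v_1 = A·v_0 = (6, -14, -2).
v_2 = A·v_1 = (30, -86, -26).
v_3 = A·v_2 = (198, -542, -146).
v_4 = A·v_3 = (1230, -3398, -938).

v_4 = (1230, -3398, -938)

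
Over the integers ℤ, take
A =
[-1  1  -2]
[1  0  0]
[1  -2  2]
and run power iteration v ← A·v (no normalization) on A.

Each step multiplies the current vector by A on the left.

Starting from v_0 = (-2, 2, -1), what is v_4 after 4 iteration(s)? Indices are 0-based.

v_4 = (30, 10, -38)

v_0 = (-2, 2, -1).
v_1 = A·v_0 = (6, -2, -8).
v_2 = A·v_1 = (8, 6, -6).
v_3 = A·v_2 = (10, 8, -16).
v_4 = A·v_3 = (30, 10, -38).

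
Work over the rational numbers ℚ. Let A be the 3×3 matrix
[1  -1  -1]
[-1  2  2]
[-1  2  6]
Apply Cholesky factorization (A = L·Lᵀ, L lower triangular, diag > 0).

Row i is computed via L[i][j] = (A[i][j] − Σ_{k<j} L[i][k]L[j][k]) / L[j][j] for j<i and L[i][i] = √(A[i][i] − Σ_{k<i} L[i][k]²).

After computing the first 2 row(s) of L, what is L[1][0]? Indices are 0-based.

Step 1: L[0][0] = √(1) = 1.
  L[1][0] = (-1) / L[0][0] = -1.
Step 2: L[1][1] = √(1) = 1.

L[1][0] = -1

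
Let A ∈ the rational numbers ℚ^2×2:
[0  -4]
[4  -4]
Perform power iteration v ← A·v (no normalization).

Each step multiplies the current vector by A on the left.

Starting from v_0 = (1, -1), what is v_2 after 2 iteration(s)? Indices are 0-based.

v_0 = (1, -1).
v_1 = A·v_0 = (4, 8).
v_2 = A·v_1 = (-32, -16).

v_2 = (-32, -16)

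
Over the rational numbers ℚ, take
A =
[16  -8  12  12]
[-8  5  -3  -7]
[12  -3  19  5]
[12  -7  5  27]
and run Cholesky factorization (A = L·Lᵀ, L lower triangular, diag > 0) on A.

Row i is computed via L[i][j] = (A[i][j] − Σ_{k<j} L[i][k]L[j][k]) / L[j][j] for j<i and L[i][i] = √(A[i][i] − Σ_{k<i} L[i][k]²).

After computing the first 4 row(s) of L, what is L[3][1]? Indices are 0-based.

Step 1: L[0][0] = √(16) = 4.
  L[1][0] = (-8) / L[0][0] = -2.
Step 2: L[1][1] = √(1) = 1.
  L[2][0] = (12) / L[0][0] = 3.
  L[2][1] = (3) / L[1][1] = 3.
Step 3: L[2][2] = √(1) = 1.
  L[3][0] = (12) / L[0][0] = 3.
  L[3][1] = (-1) / L[1][1] = -1.
  L[3][2] = (-1) / L[2][2] = -1.
Step 4: L[3][3] = √(16) = 4.

L[3][1] = -1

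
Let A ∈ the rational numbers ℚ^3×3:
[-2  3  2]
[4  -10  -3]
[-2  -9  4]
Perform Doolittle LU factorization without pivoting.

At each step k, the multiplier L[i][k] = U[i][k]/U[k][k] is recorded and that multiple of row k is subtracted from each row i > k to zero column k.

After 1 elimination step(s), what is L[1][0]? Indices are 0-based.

Step 1: pivot at (0,0) is -2.
  row1 ← row1 − (-2)·row0  ⇒  L[1][0]=-2, U row1=(0, -4, 1)
  row2 ← row2 − (1)·row0  ⇒  L[2][0]=1, U row2=(0, -12, 2)

L[1][0] = -2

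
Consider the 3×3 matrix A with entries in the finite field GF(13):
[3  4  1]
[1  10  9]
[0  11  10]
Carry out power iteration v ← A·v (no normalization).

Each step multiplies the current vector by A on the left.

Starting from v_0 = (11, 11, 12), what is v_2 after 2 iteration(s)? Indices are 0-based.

v_2 = (7, 11, 2)

v_0 = (11, 11, 12).
v_1 = A·v_0 = (11, 8, 7).
v_2 = A·v_1 = (7, 11, 2).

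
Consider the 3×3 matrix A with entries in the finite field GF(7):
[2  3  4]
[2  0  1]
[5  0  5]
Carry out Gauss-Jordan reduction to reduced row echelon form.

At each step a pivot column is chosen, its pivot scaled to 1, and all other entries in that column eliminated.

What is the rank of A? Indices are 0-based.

rank = 3

[1] R0 /= 2  ⇒  (1, 5, 2)
     R1 -= 2·R0  ⇒  (0, 4, 4)
     R2 -= 5·R0  ⇒  (0, 3, 2)
[2] R1 /= 4  ⇒  (0, 1, 1)
     R0 -= 5·R1  ⇒  (1, 0, 4)
     R2 -= 3·R1  ⇒  (0, 0, 6)
[3] R2 /= 6  ⇒  (0, 0, 1)
     R0 -= 4·R2  ⇒  (1, 0, 0)
     R1 -= 1·R2  ⇒  (0, 1, 0)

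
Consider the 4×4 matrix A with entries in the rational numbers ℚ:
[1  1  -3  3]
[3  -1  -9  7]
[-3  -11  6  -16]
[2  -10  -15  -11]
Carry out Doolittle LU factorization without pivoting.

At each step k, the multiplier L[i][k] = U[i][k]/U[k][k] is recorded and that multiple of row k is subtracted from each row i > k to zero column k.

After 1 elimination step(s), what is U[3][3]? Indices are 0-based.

[col 0] pivot 1
  R1 -= 3*R0 → (0, -4, 0, -2)  (L[1][0] := 3)
  R2 -= -3*R0 → (0, -8, -3, -7)  (L[2][0] := -3)
  R3 -= 2*R0 → (0, -12, -9, -17)  (L[3][0] := 2)

U[3][3] = -17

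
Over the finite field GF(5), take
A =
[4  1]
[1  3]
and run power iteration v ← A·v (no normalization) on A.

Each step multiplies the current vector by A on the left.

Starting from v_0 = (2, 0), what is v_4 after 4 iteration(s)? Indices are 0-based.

v_0 = (2, 0).
v_1 = A·v_0 = (3, 2).
v_2 = A·v_1 = (4, 4).
v_3 = A·v_2 = (0, 1).
v_4 = A·v_3 = (1, 3).

v_4 = (1, 3)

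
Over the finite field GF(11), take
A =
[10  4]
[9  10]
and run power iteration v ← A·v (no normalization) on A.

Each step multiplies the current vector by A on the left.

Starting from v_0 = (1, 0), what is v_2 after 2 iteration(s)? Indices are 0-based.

v_2 = (4, 4)

v_0 = (1, 0).
v_1 = A·v_0 = (10, 9).
v_2 = A·v_1 = (4, 4).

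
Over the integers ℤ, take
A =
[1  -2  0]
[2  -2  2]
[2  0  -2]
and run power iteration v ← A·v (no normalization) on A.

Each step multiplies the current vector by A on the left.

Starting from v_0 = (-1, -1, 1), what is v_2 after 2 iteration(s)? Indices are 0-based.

v_2 = (-3, -10, 10)

v_0 = (-1, -1, 1).
v_1 = A·v_0 = (1, 2, -4).
v_2 = A·v_1 = (-3, -10, 10).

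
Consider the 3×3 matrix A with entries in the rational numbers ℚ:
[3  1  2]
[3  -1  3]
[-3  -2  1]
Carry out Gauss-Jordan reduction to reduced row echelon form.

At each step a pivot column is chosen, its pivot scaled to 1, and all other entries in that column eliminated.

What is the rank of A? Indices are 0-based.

rank = 3

step 1: normalize row 0 (÷3) = (1, 1/3, 2/3)
  row 1: subtract 3×row0 = (0, -2, 1)
  row 2: subtract -3×row0 = (0, -1, 3)
step 2: normalize row 1 (÷-2) = (0, 1, -1/2)
  row 0: subtract 1/3×row1 = (1, 0, 5/6)
  row 2: subtract -1×row1 = (0, 0, 5/2)
step 3: normalize row 2 (÷5/2) = (0, 0, 1)
  row 0: subtract 5/6×row2 = (1, 0, 0)
  row 1: subtract -1/2×row2 = (0, 1, 0)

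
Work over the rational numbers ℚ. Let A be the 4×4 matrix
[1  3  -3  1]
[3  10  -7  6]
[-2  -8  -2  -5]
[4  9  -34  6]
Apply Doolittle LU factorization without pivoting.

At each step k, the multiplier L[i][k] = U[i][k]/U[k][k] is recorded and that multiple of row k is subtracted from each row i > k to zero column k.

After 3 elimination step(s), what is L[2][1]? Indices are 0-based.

L[2][1] = -2

Step 1: pivot at (0,0) is 1.
  row1 ← row1 − (3)·row0  ⇒  L[1][0]=3, U row1=(0, 1, 2, 3)
  row2 ← row2 − (-2)·row0  ⇒  L[2][0]=-2, U row2=(0, -2, -8, -3)
  row3 ← row3 − (4)·row0  ⇒  L[3][0]=4, U row3=(0, -3, -22, 2)
Step 2: pivot at (1,1) is 1.
  row2 ← row2 − (-2)·row1  ⇒  L[2][1]=-2, U row2=(0, 0, -4, 3)
  row3 ← row3 − (-3)·row1  ⇒  L[3][1]=-3, U row3=(0, 0, -16, 11)
Step 3: pivot at (2,2) is -4.
  row3 ← row3 − (4)·row2  ⇒  L[3][2]=4, U row3=(0, 0, 0, -1)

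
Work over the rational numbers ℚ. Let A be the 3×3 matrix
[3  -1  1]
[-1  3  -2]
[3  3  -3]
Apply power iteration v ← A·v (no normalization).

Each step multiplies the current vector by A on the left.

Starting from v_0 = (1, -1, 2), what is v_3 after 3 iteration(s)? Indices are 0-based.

v_0 = (1, -1, 2).
v_1 = A·v_0 = (6, -8, -6).
v_2 = A·v_1 = (20, -18, 12).
v_3 = A·v_2 = (90, -98, -30).

v_3 = (90, -98, -30)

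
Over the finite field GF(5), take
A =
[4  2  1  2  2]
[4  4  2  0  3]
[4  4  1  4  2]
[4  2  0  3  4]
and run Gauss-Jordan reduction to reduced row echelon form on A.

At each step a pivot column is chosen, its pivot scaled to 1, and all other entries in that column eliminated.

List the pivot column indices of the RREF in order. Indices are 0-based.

pivot columns: 0, 1, 2, 3

pivot(0,0)=4: scale R0 → (1, 3, 4, 3, 3)
  clear (1,0): R1 −= (4)R0 → (0, 2, 1, 3, 1)
  clear (2,0): R2 −= (4)R0 → (0, 2, 0, 2, 0)
  clear (3,0): R3 −= (4)R0 → (0, 0, 4, 1, 2)
pivot(1,1)=2: scale R1 → (0, 1, 3, 4, 3)
  clear (0,1): R0 −= (3)R1 → (1, 0, 0, 1, 4)
  clear (2,1): R2 −= (2)R1 → (0, 0, 4, 4, 4)
pivot(2,2)=4: scale R2 → (0, 0, 1, 1, 1)
  clear (1,2): R1 −= (3)R2 → (0, 1, 0, 1, 0)
  clear (3,2): R3 −= (4)R2 → (0, 0, 0, 2, 3)
pivot(3,3)=2: scale R3 → (0, 0, 0, 1, 4)
  clear (0,3): R0 −= (1)R3 → (1, 0, 0, 0, 0)
  clear (1,3): R1 −= (1)R3 → (0, 1, 0, 0, 1)
  clear (2,3): R2 −= (1)R3 → (0, 0, 1, 0, 2)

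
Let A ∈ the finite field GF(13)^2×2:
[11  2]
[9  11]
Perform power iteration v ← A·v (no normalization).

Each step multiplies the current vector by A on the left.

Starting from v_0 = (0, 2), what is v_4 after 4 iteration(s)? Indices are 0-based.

v_0 = (0, 2).
v_1 = A·v_0 = (4, 9).
v_2 = A·v_1 = (10, 5).
v_3 = A·v_2 = (3, 2).
v_4 = A·v_3 = (11, 10).

v_4 = (11, 10)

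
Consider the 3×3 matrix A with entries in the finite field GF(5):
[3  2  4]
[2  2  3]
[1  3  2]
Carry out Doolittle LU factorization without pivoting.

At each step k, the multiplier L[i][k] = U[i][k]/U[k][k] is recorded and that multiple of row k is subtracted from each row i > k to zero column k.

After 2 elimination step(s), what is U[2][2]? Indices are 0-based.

U[2][2] = 2

k=0: U[0][0]=3
  eliminate (1,0): mult=4, new row 1: (0, 4, 2); set L[1][0]=4
  eliminate (2,0): mult=2, new row 2: (0, 4, 4); set L[2][0]=2
k=1: U[1][1]=4
  eliminate (2,1): mult=1, new row 2: (0, 0, 2); set L[2][1]=1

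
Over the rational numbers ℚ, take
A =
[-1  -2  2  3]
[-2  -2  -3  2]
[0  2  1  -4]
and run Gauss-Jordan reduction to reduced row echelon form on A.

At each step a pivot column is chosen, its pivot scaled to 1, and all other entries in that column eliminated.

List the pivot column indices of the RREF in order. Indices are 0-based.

pivot columns: 0, 1, 2

step 1: normalize row 0 (÷-1) = (1, 2, -2, -3)
  row 1: subtract -2×row0 = (0, 2, -7, -4)
step 2: normalize row 1 (÷2) = (0, 1, -7/2, -2)
  row 0: subtract 2×row1 = (1, 0, 5, 1)
  row 2: subtract 2×row1 = (0, 0, 8, 0)
step 3: normalize row 2 (÷8) = (0, 0, 1, 0)
  row 0: subtract 5×row2 = (1, 0, 0, 1)
  row 1: subtract -7/2×row2 = (0, 1, 0, -2)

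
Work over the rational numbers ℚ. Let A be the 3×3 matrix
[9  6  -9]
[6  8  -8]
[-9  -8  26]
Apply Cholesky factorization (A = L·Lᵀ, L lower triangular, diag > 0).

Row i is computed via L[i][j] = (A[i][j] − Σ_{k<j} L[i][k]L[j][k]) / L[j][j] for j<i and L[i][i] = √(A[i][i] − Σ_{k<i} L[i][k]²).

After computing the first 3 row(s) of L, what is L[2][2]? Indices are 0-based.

Step 1: L[0][0] = √(9) = 3.
  L[1][0] = (6) / L[0][0] = 2.
Step 2: L[1][1] = √(4) = 2.
  L[2][0] = (-9) / L[0][0] = -3.
  L[2][1] = (-2) / L[1][1] = -1.
Step 3: L[2][2] = √(16) = 4.

L[2][2] = 4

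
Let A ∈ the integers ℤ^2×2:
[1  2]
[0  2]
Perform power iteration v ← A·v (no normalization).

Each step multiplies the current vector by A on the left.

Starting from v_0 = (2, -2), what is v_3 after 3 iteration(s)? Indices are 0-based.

v_3 = (-26, -16)

v_0 = (2, -2).
v_1 = A·v_0 = (-2, -4).
v_2 = A·v_1 = (-10, -8).
v_3 = A·v_2 = (-26, -16).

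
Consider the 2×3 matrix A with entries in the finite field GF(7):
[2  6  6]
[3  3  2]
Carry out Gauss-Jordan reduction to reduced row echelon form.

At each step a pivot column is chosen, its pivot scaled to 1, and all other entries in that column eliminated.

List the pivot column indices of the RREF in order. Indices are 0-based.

step 1: normalize row 0 (÷2) = (1, 3, 3)
  row 1: subtract 3×row0 = (0, 1, 0)
step 2: normalize row 1 (÷1) = (0, 1, 0)
  row 0: subtract 3×row1 = (1, 0, 3)

pivot columns: 0, 1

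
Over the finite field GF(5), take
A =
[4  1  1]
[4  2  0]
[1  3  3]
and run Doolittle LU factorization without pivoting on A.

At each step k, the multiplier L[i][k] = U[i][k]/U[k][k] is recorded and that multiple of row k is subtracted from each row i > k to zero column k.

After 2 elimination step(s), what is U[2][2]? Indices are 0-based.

k=0: U[0][0]=4
  eliminate (1,0): mult=1, new row 1: (0, 1, 4); set L[1][0]=1
  eliminate (2,0): mult=4, new row 2: (0, 4, 4); set L[2][0]=4
k=1: U[1][1]=1
  eliminate (2,1): mult=4, new row 2: (0, 0, 3); set L[2][1]=4

U[2][2] = 3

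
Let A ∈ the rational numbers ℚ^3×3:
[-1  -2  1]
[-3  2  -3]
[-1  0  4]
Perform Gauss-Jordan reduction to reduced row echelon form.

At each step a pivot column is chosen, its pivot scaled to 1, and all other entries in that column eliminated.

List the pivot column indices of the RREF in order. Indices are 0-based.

pivot(0,0)=-1: scale R0 → (1, 2, -1)
  clear (1,0): R1 −= (-3)R0 → (0, 8, -6)
  clear (2,0): R2 −= (-1)R0 → (0, 2, 3)
pivot(1,1)=8: scale R1 → (0, 1, -3/4)
  clear (0,1): R0 −= (2)R1 → (1, 0, 1/2)
  clear (2,1): R2 −= (2)R1 → (0, 0, 9/2)
pivot(2,2)=9/2: scale R2 → (0, 0, 1)
  clear (0,2): R0 −= (1/2)R2 → (1, 0, 0)
  clear (1,2): R1 −= (-3/4)R2 → (0, 1, 0)

pivot columns: 0, 1, 2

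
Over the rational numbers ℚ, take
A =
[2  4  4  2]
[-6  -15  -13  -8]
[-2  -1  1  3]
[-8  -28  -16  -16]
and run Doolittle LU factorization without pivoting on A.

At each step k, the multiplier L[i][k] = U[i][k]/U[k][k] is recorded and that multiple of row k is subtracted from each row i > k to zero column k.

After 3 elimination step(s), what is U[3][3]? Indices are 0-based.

U[3][3] = -3

k=0: U[0][0]=2
  eliminate (1,0): mult=-3, new row 1: (0, -3, -1, -2); set L[1][0]=-3
  eliminate (2,0): mult=-1, new row 2: (0, 3, 5, 5); set L[2][0]=-1
  eliminate (3,0): mult=-4, new row 3: (0, -12, 0, -8); set L[3][0]=-4
k=1: U[1][1]=-3
  eliminate (2,1): mult=-1, new row 2: (0, 0, 4, 3); set L[2][1]=-1
  eliminate (3,1): mult=4, new row 3: (0, 0, 4, 0); set L[3][1]=4
k=2: U[2][2]=4
  eliminate (3,2): mult=1, new row 3: (0, 0, 0, -3); set L[3][2]=1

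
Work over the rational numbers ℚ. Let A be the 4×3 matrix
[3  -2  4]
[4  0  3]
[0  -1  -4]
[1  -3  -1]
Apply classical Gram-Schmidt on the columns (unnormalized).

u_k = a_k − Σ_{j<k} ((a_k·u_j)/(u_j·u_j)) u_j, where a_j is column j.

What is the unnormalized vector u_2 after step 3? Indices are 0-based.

Step 1: u_0 = a_0 = (3, 4, 0, 1).
Step 2: u_1 = a_1 − (-9/26)·u_0 = (-25/26, 18/13, -1, -69/26).
Step 3: u_2 = a_2 − (23/26)·u_0 − (181/283)·u_1 = (555/283, -403/283, -951/283, -53/283).

u_2 = (555/283, -403/283, -951/283, -53/283)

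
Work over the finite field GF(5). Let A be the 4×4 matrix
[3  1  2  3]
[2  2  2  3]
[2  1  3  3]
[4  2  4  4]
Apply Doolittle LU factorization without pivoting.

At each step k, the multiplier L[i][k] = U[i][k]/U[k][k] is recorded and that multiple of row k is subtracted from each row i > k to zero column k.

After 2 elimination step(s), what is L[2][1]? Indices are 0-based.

k=0: U[0][0]=3
  eliminate (1,0): mult=4, new row 1: (0, 3, 4, 1); set L[1][0]=4
  eliminate (2,0): mult=4, new row 2: (0, 2, 0, 1); set L[2][0]=4
  eliminate (3,0): mult=3, new row 3: (0, 4, 3, 0); set L[3][0]=3
k=1: U[1][1]=3
  eliminate (2,1): mult=4, new row 2: (0, 0, 4, 2); set L[2][1]=4
  eliminate (3,1): mult=3, new row 3: (0, 0, 1, 2); set L[3][1]=3

L[2][1] = 4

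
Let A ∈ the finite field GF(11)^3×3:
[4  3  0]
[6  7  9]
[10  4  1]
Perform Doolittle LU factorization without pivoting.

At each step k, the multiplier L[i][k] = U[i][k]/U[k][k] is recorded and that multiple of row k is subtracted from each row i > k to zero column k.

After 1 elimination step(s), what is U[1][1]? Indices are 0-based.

U[1][1] = 8

[col 0] pivot 4
  R1 -= 7*R0 → (0, 8, 9)  (L[1][0] := 7)
  R2 -= 8*R0 → (0, 2, 1)  (L[2][0] := 8)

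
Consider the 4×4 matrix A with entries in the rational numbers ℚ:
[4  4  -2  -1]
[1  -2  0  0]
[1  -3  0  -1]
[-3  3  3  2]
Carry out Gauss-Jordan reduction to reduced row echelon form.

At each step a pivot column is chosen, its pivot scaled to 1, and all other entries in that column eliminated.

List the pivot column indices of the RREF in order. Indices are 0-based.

[1] R0 /= 4  ⇒  (1, 1, -1/2, -1/4)
     R1 -= 1·R0  ⇒  (0, -3, 1/2, 1/4)
     R2 -= 1·R0  ⇒  (0, -4, 1/2, -3/4)
     R3 -= -3·R0  ⇒  (0, 6, 3/2, 5/4)
[2] R1 /= -3  ⇒  (0, 1, -1/6, -1/12)
     R0 -= 1·R1  ⇒  (1, 0, -1/3, -1/6)
     R2 -= -4·R1  ⇒  (0, 0, -1/6, -13/12)
     R3 -= 6·R1  ⇒  (0, 0, 5/2, 7/4)
[3] R2 /= -1/6  ⇒  (0, 0, 1, 13/2)
     R0 -= -1/3·R2  ⇒  (1, 0, 0, 2)
     R1 -= -1/6·R2  ⇒  (0, 1, 0, 1)
     R3 -= 5/2·R2  ⇒  (0, 0, 0, -29/2)
[4] R3 /= -29/2  ⇒  (0, 0, 0, 1)
     R0 -= 2·R3  ⇒  (1, 0, 0, 0)
     R1 -= 1·R3  ⇒  (0, 1, 0, 0)
     R2 -= 13/2·R3  ⇒  (0, 0, 1, 0)

pivot columns: 0, 1, 2, 3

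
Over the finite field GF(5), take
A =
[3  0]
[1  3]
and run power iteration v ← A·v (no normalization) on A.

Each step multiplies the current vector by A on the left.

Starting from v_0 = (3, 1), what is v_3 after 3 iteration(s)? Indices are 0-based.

v_0 = (3, 1).
v_1 = A·v_0 = (4, 1).
v_2 = A·v_1 = (2, 2).
v_3 = A·v_2 = (1, 3).

v_3 = (1, 3)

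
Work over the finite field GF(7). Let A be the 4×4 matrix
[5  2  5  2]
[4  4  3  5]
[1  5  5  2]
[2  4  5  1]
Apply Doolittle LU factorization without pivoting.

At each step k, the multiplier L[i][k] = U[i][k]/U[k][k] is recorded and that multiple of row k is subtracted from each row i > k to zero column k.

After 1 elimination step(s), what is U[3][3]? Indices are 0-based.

Step 1: pivot at (0,0) is 5.
  row1 ← row1 − (5)·row0  ⇒  L[1][0]=5, U row1=(0, 1, 6, 2)
  row2 ← row2 − (3)·row0  ⇒  L[2][0]=3, U row2=(0, 6, 4, 3)
  row3 ← row3 − (6)·row0  ⇒  L[3][0]=6, U row3=(0, 6, 3, 3)

U[3][3] = 3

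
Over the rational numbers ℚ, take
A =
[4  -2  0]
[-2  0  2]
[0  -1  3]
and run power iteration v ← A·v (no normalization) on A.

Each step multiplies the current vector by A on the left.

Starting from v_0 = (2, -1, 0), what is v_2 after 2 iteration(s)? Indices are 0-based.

v_2 = (48, -18, 7)

v_0 = (2, -1, 0).
v_1 = A·v_0 = (10, -4, 1).
v_2 = A·v_1 = (48, -18, 7).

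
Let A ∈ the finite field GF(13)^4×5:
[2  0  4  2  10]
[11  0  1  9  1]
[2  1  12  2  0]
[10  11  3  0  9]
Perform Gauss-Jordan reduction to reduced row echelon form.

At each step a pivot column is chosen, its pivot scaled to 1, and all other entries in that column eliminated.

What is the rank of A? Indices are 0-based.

step 1: normalize row 0 (÷2) = (1, 0, 2, 1, 5)
  row 1: subtract 11×row0 = (0, 0, 5, 11, 11)
  row 2: subtract 2×row0 = (0, 1, 8, 0, 3)
  row 3: subtract 10×row0 = (0, 11, 9, 3, 11)
step 2: exchange rows 1,2
step 2: normalize row 1 (÷1) = (0, 1, 8, 0, 3)
  row 3: subtract 11×row1 = (0, 0, 12, 3, 4)
step 3: normalize row 2 (÷5) = (0, 0, 1, 10, 10)
  row 0: subtract 2×row2 = (1, 0, 0, 7, 11)
  row 1: subtract 8×row2 = (0, 1, 0, 11, 1)
  row 3: subtract 12×row2 = (0, 0, 0, 0, 1)
skip col 3 (zero from row 3)
step 4: normalize row 3 (÷1) = (0, 0, 0, 0, 1)
  row 0: subtract 11×row3 = (1, 0, 0, 7, 0)
  row 1: subtract 1×row3 = (0, 1, 0, 11, 0)
  row 2: subtract 10×row3 = (0, 0, 1, 10, 0)

rank = 4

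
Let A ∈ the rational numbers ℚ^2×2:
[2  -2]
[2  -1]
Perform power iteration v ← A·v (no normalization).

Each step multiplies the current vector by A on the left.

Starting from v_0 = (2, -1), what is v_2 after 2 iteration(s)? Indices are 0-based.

v_2 = (2, 7)

v_0 = (2, -1).
v_1 = A·v_0 = (6, 5).
v_2 = A·v_1 = (2, 7).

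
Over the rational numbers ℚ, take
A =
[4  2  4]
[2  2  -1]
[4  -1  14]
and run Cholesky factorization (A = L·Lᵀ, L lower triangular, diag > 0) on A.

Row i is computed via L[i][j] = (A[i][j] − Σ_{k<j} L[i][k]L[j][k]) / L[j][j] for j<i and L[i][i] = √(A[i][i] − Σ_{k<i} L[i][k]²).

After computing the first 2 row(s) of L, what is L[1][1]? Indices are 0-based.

L[1][1] = 1

Step 1: L[0][0] = √(4) = 2.
  L[1][0] = (2) / L[0][0] = 1.
Step 2: L[1][1] = √(1) = 1.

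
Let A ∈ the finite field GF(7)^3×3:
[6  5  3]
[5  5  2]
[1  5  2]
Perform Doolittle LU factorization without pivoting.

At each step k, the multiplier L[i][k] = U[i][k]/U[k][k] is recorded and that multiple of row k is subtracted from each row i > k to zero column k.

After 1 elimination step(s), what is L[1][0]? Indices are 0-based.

[col 0] pivot 6
  R1 -= 2*R0 → (0, 2, 3)  (L[1][0] := 2)
  R2 -= 6*R0 → (0, 3, 5)  (L[2][0] := 6)

L[1][0] = 2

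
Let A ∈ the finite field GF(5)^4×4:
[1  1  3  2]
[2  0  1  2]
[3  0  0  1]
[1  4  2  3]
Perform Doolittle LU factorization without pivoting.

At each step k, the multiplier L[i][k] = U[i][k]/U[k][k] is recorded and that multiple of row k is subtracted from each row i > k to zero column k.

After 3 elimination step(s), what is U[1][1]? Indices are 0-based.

[col 0] pivot 1
  R1 -= 2*R0 → (0, 3, 0, 3)  (L[1][0] := 2)
  R2 -= 3*R0 → (0, 2, 1, 0)  (L[2][0] := 3)
  R3 -= 1*R0 → (0, 3, 4, 1)  (L[3][0] := 1)
[col 1] pivot 3
  R2 -= 4*R1 → (0, 0, 1, 3)  (L[2][1] := 4)
  R3 -= 1*R1 → (0, 0, 4, 3)  (L[3][1] := 1)
[col 2] pivot 1
  R3 -= 4*R2 → (0, 0, 0, 1)  (L[3][2] := 4)

U[1][1] = 3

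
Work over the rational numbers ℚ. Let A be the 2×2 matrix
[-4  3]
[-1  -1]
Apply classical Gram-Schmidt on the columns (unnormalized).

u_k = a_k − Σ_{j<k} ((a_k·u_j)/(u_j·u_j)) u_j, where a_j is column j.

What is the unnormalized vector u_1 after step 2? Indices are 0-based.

Step 1: u_0 = a_0 = (-4, -1).
Step 2: u_1 = a_1 − (-11/17)·u_0 = (7/17, -28/17).

u_1 = (7/17, -28/17)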